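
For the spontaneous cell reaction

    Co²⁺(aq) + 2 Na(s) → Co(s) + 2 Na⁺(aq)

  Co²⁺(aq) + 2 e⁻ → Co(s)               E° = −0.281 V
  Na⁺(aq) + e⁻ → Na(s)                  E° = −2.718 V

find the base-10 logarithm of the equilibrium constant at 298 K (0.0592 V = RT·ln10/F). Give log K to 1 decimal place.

log K = 82.3

The Co²⁺/Co couple is reduced (cathode); E°cell = −0.281 − (−2.718) = +2.437 V with n = 2.
At equilibrium E = 0, so log K = nE°cell / 0.0592 = (2)(+2.437) / 0.0592 = 82.3.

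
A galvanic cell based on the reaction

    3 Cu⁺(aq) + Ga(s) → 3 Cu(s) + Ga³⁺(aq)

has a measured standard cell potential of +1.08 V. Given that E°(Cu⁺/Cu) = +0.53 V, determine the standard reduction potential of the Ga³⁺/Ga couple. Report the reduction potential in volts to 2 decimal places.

In the reaction as written the Cu⁺/Cu couple is reduced (cathode) and Ga³⁺/Ga is oxidized (anode), so E°cell = E°(Cu⁺/Cu) − E°(Ga³⁺/Ga).
E°(Ga³⁺/Ga) = E°(cathode) − E°cell = +0.53 − (+1.08) = −0.55 V.

−0.55 V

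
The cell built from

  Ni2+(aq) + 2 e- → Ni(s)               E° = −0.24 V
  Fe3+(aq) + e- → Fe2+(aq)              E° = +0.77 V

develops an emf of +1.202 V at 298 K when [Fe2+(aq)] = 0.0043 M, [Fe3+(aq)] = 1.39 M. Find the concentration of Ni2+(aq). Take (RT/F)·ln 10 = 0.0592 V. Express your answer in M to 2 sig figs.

The Fe³⁺/Fe²⁺ couple has the larger reduction potential, so it is the cathode: E°cell = +0.77 − (−0.24) = +1.01 V and n = 2.
From the Nernst equation, log Q = n(E° − E)/0.0592 = 2·(+1.01 − (+1.202))/0.0592 = −6.486.
Balancing electrons gives 2 Fe3+(aq) + Ni(s) → 2 Fe2+(aq) + Ni2+(aq); thus Q = ([Fe2+(aq)]^2·[Ni2+(aq)]) / [Fe3+(aq)]^2.
Isolating [Ni2+(aq)] in Q = 10^{−6.486} yields log [Ni2+(aq)] = −1.467, i.e. 0.034 M.

0.034 M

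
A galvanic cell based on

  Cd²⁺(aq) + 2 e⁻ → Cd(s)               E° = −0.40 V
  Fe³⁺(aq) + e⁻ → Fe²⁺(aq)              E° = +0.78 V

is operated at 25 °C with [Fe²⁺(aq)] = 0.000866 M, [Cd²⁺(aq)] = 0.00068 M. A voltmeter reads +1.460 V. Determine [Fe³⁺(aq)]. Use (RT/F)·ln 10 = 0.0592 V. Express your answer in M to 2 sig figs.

1.2 M

With Fe³⁺/Fe²⁺ at the cathode and Cd²⁺/Cd at the anode, E°cell = +0.78 − (−0.40) = +1.18 V (n = 2).
Since E = E° − (0.0592/n)·log Q, log Q = n(E° − E)/0.0592 = −9.459.
Balancing electrons gives 2 Fe³⁺(aq) + Cd(s) → 2 Fe²⁺(aq) + Cd²⁺(aq); thus Q = ([Fe²⁺(aq)]^2·[Cd²⁺(aq)]) / [Fe³⁺(aq)]^2.
Substituting the known concentrations and solving, log [Fe³⁺(aq)] = 0.083 and [Fe³⁺(aq)] = 1.2 M.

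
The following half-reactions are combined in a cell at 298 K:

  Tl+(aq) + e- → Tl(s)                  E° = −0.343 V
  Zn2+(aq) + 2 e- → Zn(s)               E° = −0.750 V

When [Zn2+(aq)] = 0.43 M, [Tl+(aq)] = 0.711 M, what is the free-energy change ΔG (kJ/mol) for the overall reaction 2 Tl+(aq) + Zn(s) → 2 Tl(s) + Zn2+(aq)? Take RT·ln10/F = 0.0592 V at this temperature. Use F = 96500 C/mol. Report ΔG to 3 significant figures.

With Tl⁺/Tl reduced at the cathode, E°cell = −0.343 − (−0.750) = +0.407 V and n = 2.
Q = [Zn2+(aq)] / [Tl+(aq)]^2 = 0.851, so log Q = −0.070 and E = +0.407 − (0.0592/2)(−0.070) = +0.4091 V.
Finally ΔG = −nFE = −(2)(96500 C/mol)(+0.4091 V) = −79.0 kJ/mol.

−79.0 kJ/mol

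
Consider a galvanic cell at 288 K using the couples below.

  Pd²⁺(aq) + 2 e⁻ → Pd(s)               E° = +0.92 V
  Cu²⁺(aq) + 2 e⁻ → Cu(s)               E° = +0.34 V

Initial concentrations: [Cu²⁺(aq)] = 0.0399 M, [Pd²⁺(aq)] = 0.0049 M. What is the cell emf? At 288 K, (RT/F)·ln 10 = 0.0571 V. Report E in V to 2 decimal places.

+0.55 V

Pd²⁺/Pd is reduced (cathode, E° = +0.92 V) and Cu²⁺/Cu is oxidized (anode).
The standard potential is +0.92 − (+0.34) = +0.58 V and the balanced reaction transfers n = 2 electrons.
Balancing gives Pd²⁺(aq) + Cu(s) → Pd(s) + Cu²⁺(aq); hence Q = [Cu²⁺(aq)] / [Pd²⁺(aq)] = 8.14 (log Q = 0.911).
By the Nernst equation, E = +0.58 − (0.0571/2)·(0.911) = +0.55 V.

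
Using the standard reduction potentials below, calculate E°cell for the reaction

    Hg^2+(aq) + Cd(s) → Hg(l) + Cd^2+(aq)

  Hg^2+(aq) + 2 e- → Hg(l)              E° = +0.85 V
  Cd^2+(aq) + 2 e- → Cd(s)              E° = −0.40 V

In the reaction as written, Hg^2+(aq) is reduced (cathode) and Cd^2+(aq) is produced by oxidation at the anode.
E°cell = E°(cathode) − E°(anode) = +0.85 − (−0.40) = +1.25 V.

+1.25 V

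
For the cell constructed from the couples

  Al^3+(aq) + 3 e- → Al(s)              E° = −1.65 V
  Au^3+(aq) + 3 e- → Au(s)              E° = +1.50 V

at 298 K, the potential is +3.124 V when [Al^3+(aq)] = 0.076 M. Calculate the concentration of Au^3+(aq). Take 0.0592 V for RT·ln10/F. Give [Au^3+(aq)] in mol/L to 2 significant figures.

0.0037 M

With Au³⁺/Au at the cathode and Al³⁺/Al at the anode, E°cell = +1.50 − (−1.65) = +3.15 V (n = 3).
Rearranging E = E° − (0.0592/n)·log Q gives log Q = 3(+3.15 − (+3.124))/0.0592 = 1.318.
The balanced reaction is Au^3+(aq) + Al(s) → Au(s) + Al^3+(aq), so Q = [Al^3+(aq)] / [Au^3+(aq)].
Isolating [Au^3+(aq)] in Q = 10^{1.318} yields log [Au^3+(aq)] = −2.437, i.e. 0.0037 M.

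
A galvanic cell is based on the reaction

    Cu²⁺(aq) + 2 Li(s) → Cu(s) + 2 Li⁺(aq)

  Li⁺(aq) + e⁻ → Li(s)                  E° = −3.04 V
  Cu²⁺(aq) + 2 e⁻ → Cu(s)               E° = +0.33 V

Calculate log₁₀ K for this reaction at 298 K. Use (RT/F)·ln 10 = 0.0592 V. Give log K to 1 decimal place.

The Cu²⁺/Cu couple is reduced (cathode); E°cell = +0.33 − (−3.04) = +3.37 V with n = 2.
At equilibrium E = 0, so log K = nE°cell / 0.0592 = (2)(+3.37) / 0.0592 = 113.9.

log K = 113.9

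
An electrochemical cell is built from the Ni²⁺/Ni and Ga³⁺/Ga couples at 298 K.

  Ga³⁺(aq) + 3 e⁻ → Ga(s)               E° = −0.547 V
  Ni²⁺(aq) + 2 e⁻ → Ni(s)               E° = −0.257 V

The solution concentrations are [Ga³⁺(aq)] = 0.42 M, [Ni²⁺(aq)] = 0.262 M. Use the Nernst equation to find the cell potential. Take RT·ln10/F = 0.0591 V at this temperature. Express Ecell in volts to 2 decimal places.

+0.28 V

The Ni²⁺/Ni couple has the more positive E°, so it is the cathode; Ga³⁺/Ga is the anode.
E°cell = −0.257 − (−0.547) = +0.290 V, with n = 6 electrons transferred.
Balancing gives 3 Ni²⁺(aq) + 2 Ga(s) → 3 Ni(s) + 2 Ga³⁺(aq); hence Q = [Ga³⁺(aq)]^2 / [Ni²⁺(aq)]^3 = 9.81 (log Q = 0.992).
By the Nernst equation, E = +0.290 − (0.0591/6)·(0.992) = +0.28 V.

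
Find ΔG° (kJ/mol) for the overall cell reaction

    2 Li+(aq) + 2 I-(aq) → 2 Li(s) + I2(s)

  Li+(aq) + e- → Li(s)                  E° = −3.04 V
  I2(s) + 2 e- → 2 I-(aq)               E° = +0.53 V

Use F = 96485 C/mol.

+689 kJ/mol

In the reaction as written Li+(aq) is reduced, so the Li⁺/Li couple is the cathode and I₂/I⁻ is the anode.
E°cell = −3.04 − (+0.53) = −3.57 V; balancing electrons gives n = 2.
ΔG° = −nFE°cell = −(2)(96485)(−3.57) J/mol = +689 kJ/mol.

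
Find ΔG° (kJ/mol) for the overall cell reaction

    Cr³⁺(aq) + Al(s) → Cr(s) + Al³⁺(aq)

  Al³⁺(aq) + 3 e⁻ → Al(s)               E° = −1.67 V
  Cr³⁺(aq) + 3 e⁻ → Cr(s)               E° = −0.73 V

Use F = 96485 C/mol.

In the reaction as written Cr³⁺(aq) is reduced, so the Cr³⁺/Cr couple is the cathode and Al³⁺/Al is the anode.
E°cell = −0.73 − (−1.67) = +0.94 V; balancing electrons gives n = 3.
ΔG° = −nFE°cell = −(3)(96485)(+0.94) J/mol = −272 kJ/mol.

−272 kJ/mol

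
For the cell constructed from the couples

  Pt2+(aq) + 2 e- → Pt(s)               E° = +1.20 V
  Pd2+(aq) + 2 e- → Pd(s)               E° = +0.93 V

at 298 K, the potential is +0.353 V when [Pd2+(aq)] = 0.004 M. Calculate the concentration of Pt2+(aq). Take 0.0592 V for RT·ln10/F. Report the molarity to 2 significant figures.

2.5 M

With Pt²⁺/Pt at the cathode and Pd²⁺/Pd at the anode, E°cell = +1.20 − (+0.93) = +0.27 V (n = 2).
Rearranging E = E° − (0.0592/n)·log Q gives log Q = 2(+0.27 − (+0.353))/0.0592 = −2.804.
Balancing electrons gives Pt2+(aq) + Pd(s) → Pt(s) + Pd2+(aq); thus Q = [Pd2+(aq)] / [Pt2+(aq)].
Isolating [Pt2+(aq)] in Q = 10^{−2.804} yields log [Pt2+(aq)] = 0.406, i.e. 2.5 M.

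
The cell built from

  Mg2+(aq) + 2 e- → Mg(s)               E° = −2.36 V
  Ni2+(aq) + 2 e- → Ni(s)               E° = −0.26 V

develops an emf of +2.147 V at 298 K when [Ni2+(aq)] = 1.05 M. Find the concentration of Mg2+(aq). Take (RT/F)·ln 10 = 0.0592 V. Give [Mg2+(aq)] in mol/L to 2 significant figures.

0.027 M

With Ni²⁺/Ni at the cathode and Mg²⁺/Mg at the anode, E°cell = −0.26 − (−2.36) = +2.10 V (n = 2).
Rearranging E = E° − (0.0592/n)·log Q gives log Q = 2(+2.10 − (+2.147))/0.0592 = −1.588.
The balanced reaction is Ni2+(aq) + Mg(s) → Ni(s) + Mg2+(aq), so Q = [Mg2+(aq)] / [Ni2+(aq)].
Solving for the unknown gives log [Mg2+(aq)] = −1.567, so [Mg2+(aq)] ≈ 0.027 M.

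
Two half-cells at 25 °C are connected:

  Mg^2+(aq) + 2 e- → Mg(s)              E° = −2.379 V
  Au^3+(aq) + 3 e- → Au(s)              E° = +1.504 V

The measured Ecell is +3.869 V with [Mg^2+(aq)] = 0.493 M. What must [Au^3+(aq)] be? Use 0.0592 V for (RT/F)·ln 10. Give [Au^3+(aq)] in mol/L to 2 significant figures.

0.068 M

Au³⁺/Au is the cathode (higher E°); E°cell = +1.504 − (−2.379) = +3.883 V with n = 6.
Rearranging E = E° − (0.0592/n)·log Q gives log Q = 6(+3.883 − (+3.869))/0.0592 = 1.419.
For 2 Au^3+(aq) + 3 Mg(s) → 2 Au(s) + 3 Mg^2+(aq), the reaction quotient is Q = [Mg^2+(aq)]^3 / [Au^3+(aq)]^2.
Isolating [Au^3+(aq)] in Q = 10^{1.419} yields log [Au^3+(aq)] = −1.170, i.e. 0.068 M.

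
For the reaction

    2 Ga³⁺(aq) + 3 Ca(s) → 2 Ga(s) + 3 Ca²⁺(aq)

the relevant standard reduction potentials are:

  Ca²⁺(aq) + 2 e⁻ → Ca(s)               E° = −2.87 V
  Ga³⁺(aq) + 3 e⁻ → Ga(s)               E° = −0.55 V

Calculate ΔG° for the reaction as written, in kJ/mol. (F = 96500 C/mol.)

−1343 kJ/mol

In the reaction as written Ga³⁺(aq) is reduced, so the Ga³⁺/Ga couple is the cathode and Ca²⁺/Ca is the anode.
E°cell = −0.55 − (−2.87) = +2.32 V; balancing electrons gives n = 6.
ΔG° = −nFE°cell = −(6)(96500)(+2.32) J/mol = −1343 kJ/mol.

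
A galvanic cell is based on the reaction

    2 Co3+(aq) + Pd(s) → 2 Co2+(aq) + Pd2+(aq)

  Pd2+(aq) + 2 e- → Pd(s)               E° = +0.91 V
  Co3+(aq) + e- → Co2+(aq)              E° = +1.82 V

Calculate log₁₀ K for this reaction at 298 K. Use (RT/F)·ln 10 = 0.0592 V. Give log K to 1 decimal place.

The Co³⁺/Co²⁺ couple is reduced (cathode); E°cell = +1.82 − (+0.91) = +0.91 V with n = 2.
At equilibrium E = 0, so log K = nE°cell / 0.0592 = (2)(+0.91) / 0.0592 = 30.7.

log K = 30.7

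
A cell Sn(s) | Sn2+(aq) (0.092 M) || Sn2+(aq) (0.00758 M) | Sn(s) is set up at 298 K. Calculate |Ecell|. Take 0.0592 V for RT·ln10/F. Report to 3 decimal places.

0.032 V

For a concentration cell E°cell = 0, since both electrodes use the same couple.
The compartment with the higher Sn2+(aq) concentration (0.092 M) acts as the cathode; ions are reduced there and produced at the dilute (0.00758 M) anode.
With n = 2, Ecell = −(0.0592/2)·log([dilute]/[conc]) = −(0.0592/2)·log(0.00758/0.092) = +0.032 V.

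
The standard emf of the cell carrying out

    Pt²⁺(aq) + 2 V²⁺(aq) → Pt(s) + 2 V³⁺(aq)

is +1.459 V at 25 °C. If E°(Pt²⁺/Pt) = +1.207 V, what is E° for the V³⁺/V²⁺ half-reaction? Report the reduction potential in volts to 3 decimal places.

In the reaction as written the Pt²⁺/Pt couple is reduced (cathode) and V³⁺/V²⁺ is oxidized (anode), so E°cell = E°(Pt²⁺/Pt) − E°(V³⁺/V²⁺).
E°(V³⁺/V²⁺) = E°(cathode) − E°cell = +1.207 − (+1.459) = −0.252 V.

−0.252 V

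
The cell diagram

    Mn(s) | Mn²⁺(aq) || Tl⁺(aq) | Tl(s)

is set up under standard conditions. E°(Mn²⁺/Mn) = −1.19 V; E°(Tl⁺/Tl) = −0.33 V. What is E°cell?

+0.86 V

By convention the left-hand electrode in cell notation is the anode (oxidation) and the right-hand electrode is the cathode (reduction).
E°cell = E°(right) − E°(left) = −0.33 − (−1.19) = +0.86 V.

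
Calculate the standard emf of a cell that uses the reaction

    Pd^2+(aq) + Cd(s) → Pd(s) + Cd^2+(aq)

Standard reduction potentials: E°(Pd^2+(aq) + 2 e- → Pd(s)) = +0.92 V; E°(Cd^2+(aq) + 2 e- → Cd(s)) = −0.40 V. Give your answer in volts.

In the reaction as written, Pd^2+(aq) is reduced (cathode) and Cd^2+(aq) is produced by oxidation at the anode.
E°cell = E°(cathode) − E°(anode) = +0.92 − (−0.40) = +1.32 V.
The positive value indicates the reaction is spontaneous as written.

+1.32 V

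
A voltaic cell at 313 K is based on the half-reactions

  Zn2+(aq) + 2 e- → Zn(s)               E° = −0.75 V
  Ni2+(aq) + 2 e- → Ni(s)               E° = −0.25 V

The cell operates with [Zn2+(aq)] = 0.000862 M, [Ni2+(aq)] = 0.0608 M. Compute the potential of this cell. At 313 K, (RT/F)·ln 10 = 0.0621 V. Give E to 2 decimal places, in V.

+0.56 V

Ni²⁺/Ni is reduced (cathode, E° = −0.25 V) and Zn²⁺/Zn is oxidized (anode).
E°cell = −0.25 − (−0.75) = +0.50 V, with n = 2 electrons transferred.
Balancing gives Ni2+(aq) + Zn(s) → Ni(s) + Zn2+(aq); hence Q = [Zn2+(aq)] / [Ni2+(aq)] = 0.0142 (log Q = −1.848).
E = E° − (0.0621/n)·log Q = +0.50 − (0.0621/2)(−1.848) = +0.56 V.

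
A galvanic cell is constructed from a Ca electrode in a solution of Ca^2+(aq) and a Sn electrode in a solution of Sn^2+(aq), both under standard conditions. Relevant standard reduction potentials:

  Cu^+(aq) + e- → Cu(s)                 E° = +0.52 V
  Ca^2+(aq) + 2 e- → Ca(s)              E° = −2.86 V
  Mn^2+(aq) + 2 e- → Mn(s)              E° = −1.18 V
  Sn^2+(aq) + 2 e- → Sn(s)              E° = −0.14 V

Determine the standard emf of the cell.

+2.72 V

Of the two couples in this cell, the one with the more positive reduction potential is reduced at the cathode: here that is Sn²⁺/Sn (−0.14 V); Ca²⁺/Ca (−2.86 V) is the anode.
E°cell = E°(cathode) − E°(anode) = −0.14 − (−2.86) = +2.72 V.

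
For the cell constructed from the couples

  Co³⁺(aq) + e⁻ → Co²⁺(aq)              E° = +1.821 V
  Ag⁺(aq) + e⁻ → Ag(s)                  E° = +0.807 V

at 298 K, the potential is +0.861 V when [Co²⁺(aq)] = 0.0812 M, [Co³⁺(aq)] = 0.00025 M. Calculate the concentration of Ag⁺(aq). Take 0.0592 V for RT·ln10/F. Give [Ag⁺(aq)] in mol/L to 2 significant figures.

The Co³⁺/Co²⁺ couple has the larger reduction potential, so it is the cathode: E°cell = +1.821 − (+0.807) = +1.014 V and n = 1.
Rearranging E = E° − (0.0592/n)·log Q gives log Q = 1(+1.014 − (+0.861))/0.0592 = 2.584.
For Co³⁺(aq) + Ag(s) → Co²⁺(aq) + Ag⁺(aq), the reaction quotient is Q = ([Co²⁺(aq)]·[Ag⁺(aq)]) / [Co³⁺(aq)].
Solving for the unknown gives log [Ag⁺(aq)] = 0.072, so [Ag⁺(aq)] ≈ 1.2 M.

1.2 M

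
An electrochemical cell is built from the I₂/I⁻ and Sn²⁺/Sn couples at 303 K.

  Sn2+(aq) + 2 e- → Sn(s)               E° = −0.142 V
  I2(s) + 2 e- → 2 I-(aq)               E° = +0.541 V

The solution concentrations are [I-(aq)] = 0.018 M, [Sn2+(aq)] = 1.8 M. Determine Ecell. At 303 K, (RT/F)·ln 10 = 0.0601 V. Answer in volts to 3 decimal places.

Since E°(I₂/I⁻) > E°(Sn²⁺/Sn), I₂/I⁻ serves as the cathode.
The standard potential is +0.541 − (−0.142) = +0.683 V and the balanced reaction transfers n = 2 electrons.
The balanced reaction is I2(s) + Sn(s) → 2 I-(aq) + Sn2+(aq), so Q = [I-(aq)]^2·[Sn2+(aq)] = 0.000583 and log Q = −3.234.
E = E° − (0.0601/n)·log Q = +0.683 − (0.0601/2)(−3.234) = +0.780 V.

+0.780 V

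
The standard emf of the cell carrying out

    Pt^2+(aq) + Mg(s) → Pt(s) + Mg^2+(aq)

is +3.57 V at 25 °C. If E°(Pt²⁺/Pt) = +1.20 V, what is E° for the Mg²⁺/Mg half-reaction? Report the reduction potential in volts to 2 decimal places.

−2.37 V

In the reaction as written the Pt²⁺/Pt couple is reduced (cathode) and Mg²⁺/Mg is oxidized (anode), so E°cell = E°(Pt²⁺/Pt) − E°(Mg²⁺/Mg).
E°(Mg²⁺/Mg) = E°(cathode) − E°cell = +1.20 − (+3.57) = −2.37 V.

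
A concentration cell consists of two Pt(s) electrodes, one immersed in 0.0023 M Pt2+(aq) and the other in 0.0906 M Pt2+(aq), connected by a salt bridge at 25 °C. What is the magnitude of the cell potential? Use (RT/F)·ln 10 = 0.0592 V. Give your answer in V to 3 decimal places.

For a concentration cell E°cell = 0, since both electrodes use the same couple.
The compartment with the higher Pt2+(aq) concentration (0.0906 M) acts as the cathode; ions are reduced there and produced at the dilute (0.0023 M) anode.
With n = 2, Ecell = −(0.0592/2)·log([dilute]/[conc]) = −(0.0592/2)·log(0.0023/0.0906) = +0.047 V.

0.047 V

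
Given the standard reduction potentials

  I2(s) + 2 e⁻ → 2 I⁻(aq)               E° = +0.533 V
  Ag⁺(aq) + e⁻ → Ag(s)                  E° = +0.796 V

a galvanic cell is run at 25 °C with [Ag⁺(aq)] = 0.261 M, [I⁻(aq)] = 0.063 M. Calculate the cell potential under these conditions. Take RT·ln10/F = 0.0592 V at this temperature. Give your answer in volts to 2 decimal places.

+0.16 V

The Ag⁺/Ag couple has the more positive E°, so it is the cathode; I₂/I⁻ is the anode.
E°cell = E°cat − E°an = +0.796 − (+0.533) = +0.263 V; n = 2.
For the overall reaction 2 Ag⁺(aq) + 2 I⁻(aq) → 2 Ag(s) + I2(s), Q = 1 / ([Ag⁺(aq)]^2·[I⁻(aq)]^2) = 3.7×10^3, giving log Q = 3.568.
By the Nernst equation, E = +0.263 − (0.0592/2)·(3.568) = +0.16 V.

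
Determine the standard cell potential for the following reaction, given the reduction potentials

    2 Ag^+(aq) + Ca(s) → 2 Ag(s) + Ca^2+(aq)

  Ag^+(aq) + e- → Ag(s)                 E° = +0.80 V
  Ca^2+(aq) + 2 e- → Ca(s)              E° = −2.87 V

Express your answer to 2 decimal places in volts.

Ag^+(aq) gains electrons, so the Ag⁺/Ag couple is the cathode; the Ca²⁺/Ca couple is the anode.
E°cell = E°(cathode) − E°(anode) = +0.80 − (−2.87) = +3.67 V.

+3.67 V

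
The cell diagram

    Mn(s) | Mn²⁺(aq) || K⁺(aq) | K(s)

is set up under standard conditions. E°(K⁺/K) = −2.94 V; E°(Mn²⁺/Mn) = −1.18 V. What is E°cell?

−1.76 V

By convention the left-hand electrode in cell notation is the anode (oxidation) and the right-hand electrode is the cathode (reduction).
E°cell = E°(right) − E°(left) = −2.94 − (−1.18) = −1.76 V.
The negative sign shows that, as written, the cell would require an external voltage to drive the reaction.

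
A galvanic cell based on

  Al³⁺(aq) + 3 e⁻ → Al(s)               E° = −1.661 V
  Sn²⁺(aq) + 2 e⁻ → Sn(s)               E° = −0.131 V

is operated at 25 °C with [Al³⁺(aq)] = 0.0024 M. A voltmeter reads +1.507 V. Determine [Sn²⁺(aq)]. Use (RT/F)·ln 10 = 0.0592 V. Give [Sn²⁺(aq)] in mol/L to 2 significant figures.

The Sn²⁺/Sn couple has the larger reduction potential, so it is the cathode: E°cell = −0.131 − (−1.661) = +1.530 V and n = 6.
Since E = E° − (0.0592/n)·log Q, log Q = n(E° − E)/0.0592 = 2.331.
The balanced reaction is 3 Sn²⁺(aq) + 2 Al(s) → 3 Sn(s) + 2 Al³⁺(aq), so Q = [Al³⁺(aq)]^2 / [Sn²⁺(aq)]^3.
Solving for the unknown gives log [Sn²⁺(aq)] = −2.524, so [Sn²⁺(aq)] ≈ 0.0030 M.

0.0030 M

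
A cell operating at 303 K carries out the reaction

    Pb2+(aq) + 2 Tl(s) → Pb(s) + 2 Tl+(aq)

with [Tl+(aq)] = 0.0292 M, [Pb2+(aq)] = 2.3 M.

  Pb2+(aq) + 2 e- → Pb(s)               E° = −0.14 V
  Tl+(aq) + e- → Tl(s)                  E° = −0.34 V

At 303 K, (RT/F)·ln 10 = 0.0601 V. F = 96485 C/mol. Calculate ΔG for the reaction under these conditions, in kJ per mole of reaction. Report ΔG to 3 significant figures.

E°cell = −0.14 − (−0.34) = +0.20 V; the balanced reaction transfers n = 2 electrons.
Q = [Tl+(aq)]^2 / [Pb2+(aq)] = 0.000371, so log Q = −3.431 and E = +0.20 − (0.0601/2)(−3.431) = +0.3031 V.
Finally ΔG = −nFE = −(2)(96485 C/mol)(+0.3031 V) = −58.5 kJ/mol.

−58.5 kJ/mol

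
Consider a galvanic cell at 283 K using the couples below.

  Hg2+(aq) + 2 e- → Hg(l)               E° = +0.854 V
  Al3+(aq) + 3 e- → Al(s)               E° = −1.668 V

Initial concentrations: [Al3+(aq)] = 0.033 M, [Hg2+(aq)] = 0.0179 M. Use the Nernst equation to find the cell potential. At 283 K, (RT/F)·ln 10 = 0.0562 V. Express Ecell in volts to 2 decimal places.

Since E°(Hg²⁺/Hg) > E°(Al³⁺/Al), Hg²⁺/Hg serves as the cathode.
E°cell = E°cat − E°an = +0.854 − (−1.668) = +2.522 V; n = 6.
For the overall reaction 3 Hg2+(aq) + 2 Al(s) → 3 Hg(l) + 2 Al3+(aq), Q = [Al3+(aq)]^2 / [Hg2+(aq)]^3 = 190, giving log Q = 2.278.
By the Nernst equation, E = +2.522 − (0.0562/6)·(2.278) = +2.50 V.

+2.50 V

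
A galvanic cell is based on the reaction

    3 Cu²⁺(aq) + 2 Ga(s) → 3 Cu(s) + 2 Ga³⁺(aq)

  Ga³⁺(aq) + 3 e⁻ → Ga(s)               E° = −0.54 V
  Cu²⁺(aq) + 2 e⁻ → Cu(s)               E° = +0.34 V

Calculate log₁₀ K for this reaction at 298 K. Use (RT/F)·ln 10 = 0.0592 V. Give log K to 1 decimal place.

The Cu²⁺/Cu couple is reduced (cathode); E°cell = +0.34 − (−0.54) = +0.88 V with n = 6.
At equilibrium E = 0, so log K = nE°cell / 0.0592 = (6)(+0.88) / 0.0592 = 89.2.

log K = 89.2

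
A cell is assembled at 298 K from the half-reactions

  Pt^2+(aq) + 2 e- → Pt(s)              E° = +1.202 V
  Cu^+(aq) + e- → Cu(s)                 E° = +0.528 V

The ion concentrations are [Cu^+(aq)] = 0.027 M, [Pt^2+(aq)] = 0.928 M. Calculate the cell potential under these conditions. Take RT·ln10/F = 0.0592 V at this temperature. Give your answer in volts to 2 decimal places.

Pt²⁺/Pt is reduced (cathode, E° = +1.202 V) and Cu⁺/Cu is oxidized (anode).
E°cell = E°cat − E°an = +1.202 − (+0.528) = +0.674 V; n = 2.
For the overall reaction Pt^2+(aq) + 2 Cu(s) → Pt(s) + 2 Cu^+(aq), Q = [Cu^+(aq)]^2 / [Pt^2+(aq)] = 0.000786, giving log Q = −3.105.
Applying E = E° − (RT ln10/nF)·log Q gives +0.674 − (0.0592/2)(−3.105) = +0.77 V.

+0.77 V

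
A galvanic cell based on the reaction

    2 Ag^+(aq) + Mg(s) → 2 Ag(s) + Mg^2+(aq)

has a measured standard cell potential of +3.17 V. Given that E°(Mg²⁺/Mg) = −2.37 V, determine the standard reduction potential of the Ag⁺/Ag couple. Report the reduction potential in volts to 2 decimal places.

In the reaction as written the Ag⁺/Ag couple is reduced (cathode) and Mg²⁺/Mg is oxidized (anode), so E°cell = E°(Ag⁺/Ag) − E°(Mg²⁺/Mg).
E°(Ag⁺/Ag) = E°cell + E°(anode) = +3.17 + (−2.37) = +0.80 V.

+0.80 V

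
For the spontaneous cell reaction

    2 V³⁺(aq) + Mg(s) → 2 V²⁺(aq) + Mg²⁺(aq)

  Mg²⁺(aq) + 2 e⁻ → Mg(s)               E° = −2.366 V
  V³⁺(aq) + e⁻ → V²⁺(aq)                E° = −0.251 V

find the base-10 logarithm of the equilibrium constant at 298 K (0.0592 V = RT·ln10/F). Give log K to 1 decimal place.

log K = 71.5

The V³⁺/V²⁺ couple is reduced (cathode); E°cell = −0.251 − (−2.366) = +2.115 V with n = 2.
At equilibrium E = 0, so log K = nE°cell / 0.0592 = (2)(+2.115) / 0.0592 = 71.5.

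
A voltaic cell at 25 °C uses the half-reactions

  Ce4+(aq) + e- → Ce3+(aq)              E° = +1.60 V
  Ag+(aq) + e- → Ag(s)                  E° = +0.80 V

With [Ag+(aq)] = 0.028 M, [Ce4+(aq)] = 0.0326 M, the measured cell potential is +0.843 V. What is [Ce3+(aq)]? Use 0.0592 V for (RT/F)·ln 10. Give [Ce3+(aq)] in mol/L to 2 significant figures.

Ce⁴⁺/Ce³⁺ is the cathode (higher E°); E°cell = +1.60 − (+0.80) = +0.80 V with n = 1.
Since E = E° − (0.0592/n)·log Q, log Q = n(E° − E)/0.0592 = −0.726.
The balanced reaction is Ce4+(aq) + Ag(s) → Ce3+(aq) + Ag+(aq), so Q = ([Ce3+(aq)]·[Ag+(aq)]) / [Ce4+(aq)].
Isolating [Ce3+(aq)] in Q = 10^{−0.726} yields log [Ce3+(aq)] = −0.660, i.e. 0.22 M.

0.22 M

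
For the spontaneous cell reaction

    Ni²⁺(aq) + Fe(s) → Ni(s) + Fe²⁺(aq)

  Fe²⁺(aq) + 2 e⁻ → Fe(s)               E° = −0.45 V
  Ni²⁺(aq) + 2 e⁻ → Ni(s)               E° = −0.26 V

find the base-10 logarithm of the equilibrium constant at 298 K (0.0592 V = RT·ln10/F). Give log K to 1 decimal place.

log K = 6.4

The Ni²⁺/Ni couple is reduced (cathode); E°cell = −0.26 − (−0.45) = +0.19 V with n = 2.
At equilibrium E = 0, so log K = nE°cell / 0.0592 = (2)(+0.19) / 0.0592 = 6.4.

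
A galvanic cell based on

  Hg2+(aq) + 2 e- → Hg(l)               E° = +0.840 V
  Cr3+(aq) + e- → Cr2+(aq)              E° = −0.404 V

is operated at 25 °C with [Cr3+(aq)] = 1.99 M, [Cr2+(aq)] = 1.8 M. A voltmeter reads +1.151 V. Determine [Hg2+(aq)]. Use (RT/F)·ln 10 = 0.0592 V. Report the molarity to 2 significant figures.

0.00088 M

The Hg²⁺/Hg couple has the larger reduction potential, so it is the cathode: E°cell = +0.840 − (−0.404) = +1.244 V and n = 2.
From the Nernst equation, log Q = n(E° − E)/0.0592 = 2·(+1.244 − (+1.151))/0.0592 = 3.142.
Balancing electrons gives Hg2+(aq) + 2 Cr2+(aq) → Hg(l) + 2 Cr3+(aq); thus Q = [Cr3+(aq)]^2 / ([Hg2+(aq)]·[Cr2+(aq)]^2).
Isolating [Hg2+(aq)] in Q = 10^{3.142} yields log [Hg2+(aq)] = −3.055, i.e. 0.00088 M.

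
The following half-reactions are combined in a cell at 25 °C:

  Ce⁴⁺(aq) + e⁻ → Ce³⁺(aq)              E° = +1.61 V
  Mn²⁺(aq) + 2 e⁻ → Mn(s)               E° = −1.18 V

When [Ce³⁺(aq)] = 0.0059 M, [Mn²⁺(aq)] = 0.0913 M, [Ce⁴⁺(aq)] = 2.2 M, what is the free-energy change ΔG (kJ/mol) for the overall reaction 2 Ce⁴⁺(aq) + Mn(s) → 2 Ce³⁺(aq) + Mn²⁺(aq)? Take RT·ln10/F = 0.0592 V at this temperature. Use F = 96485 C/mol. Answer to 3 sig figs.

−574 kJ/mol

The standard cell potential is +1.61 − (−1.18) = +2.79 V, with n = 2 electrons in the balanced equation.
The reaction quotient is ([Ce³⁺(aq)]^2·[Mn²⁺(aq)]) / [Ce⁴⁺(aq)]^2 = 6.57×10^−7; by Nernst, E = +2.79 − (0.0592/2)(−6.183) = +2.9730 V.
Finally ΔG = −nFE = −(2)(96485 C/mol)(+2.9730 V) = −574 kJ/mol.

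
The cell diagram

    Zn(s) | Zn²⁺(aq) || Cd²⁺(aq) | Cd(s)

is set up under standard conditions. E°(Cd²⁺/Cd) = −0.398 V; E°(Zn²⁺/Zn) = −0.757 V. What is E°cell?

+0.359 V

By convention the left-hand electrode in cell notation is the anode (oxidation) and the right-hand electrode is the cathode (reduction).
E°cell = E°(right) − E°(left) = −0.398 − (−0.757) = +0.359 V.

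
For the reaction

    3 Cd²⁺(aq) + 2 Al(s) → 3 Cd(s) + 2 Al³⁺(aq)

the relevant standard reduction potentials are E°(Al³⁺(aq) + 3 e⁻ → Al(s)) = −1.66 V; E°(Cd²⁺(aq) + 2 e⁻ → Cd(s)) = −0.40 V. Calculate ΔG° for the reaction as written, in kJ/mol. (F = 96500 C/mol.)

−730 kJ/mol

In the reaction as written Cd²⁺(aq) is reduced, so the Cd²⁺/Cd couple is the cathode and Al³⁺/Al is the anode.
E°cell = −0.40 − (−1.66) = +1.26 V; balancing electrons gives n = 6.
ΔG° = −nFE°cell = −(6)(96500)(+1.26) J/mol = −730 kJ/mol.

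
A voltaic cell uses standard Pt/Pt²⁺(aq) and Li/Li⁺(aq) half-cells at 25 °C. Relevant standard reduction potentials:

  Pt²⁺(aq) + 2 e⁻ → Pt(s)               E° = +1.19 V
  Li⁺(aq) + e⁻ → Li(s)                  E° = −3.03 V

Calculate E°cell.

Of the two couples in this cell, the one with the more positive reduction potential is reduced at the cathode: here that is Pt²⁺/Pt (+1.19 V); Li⁺/Li (−3.03 V) is the anode.
E°cell = E°(cathode) − E°(anode) = +1.19 − (−3.03) = +4.22 V.

+4.22 V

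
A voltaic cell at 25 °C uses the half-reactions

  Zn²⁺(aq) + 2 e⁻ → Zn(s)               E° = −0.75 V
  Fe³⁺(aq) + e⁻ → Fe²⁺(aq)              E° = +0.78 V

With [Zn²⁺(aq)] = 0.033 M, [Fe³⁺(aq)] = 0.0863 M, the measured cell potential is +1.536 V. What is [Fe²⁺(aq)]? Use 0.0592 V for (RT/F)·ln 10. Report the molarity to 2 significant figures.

The Fe³⁺/Fe²⁺ couple has the larger reduction potential, so it is the cathode: E°cell = +0.78 − (−0.75) = +1.53 V and n = 2.
Since E = E° − (0.0592/n)·log Q, log Q = n(E° − E)/0.0592 = −0.203.
The balanced reaction is 2 Fe³⁺(aq) + Zn(s) → 2 Fe²⁺(aq) + Zn²⁺(aq), so Q = ([Fe²⁺(aq)]^2·[Zn²⁺(aq)]) / [Fe³⁺(aq)]^2.
Substituting the known concentrations and solving, log [Fe²⁺(aq)] = −0.425 and [Fe²⁺(aq)] = 0.38 M.

0.38 M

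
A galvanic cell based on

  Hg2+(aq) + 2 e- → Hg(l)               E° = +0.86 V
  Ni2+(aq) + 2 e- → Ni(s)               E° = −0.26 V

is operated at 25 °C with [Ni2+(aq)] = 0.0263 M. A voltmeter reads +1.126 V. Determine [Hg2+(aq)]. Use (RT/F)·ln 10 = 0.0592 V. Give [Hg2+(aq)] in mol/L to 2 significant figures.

Hg²⁺/Hg is the cathode (higher E°); E°cell = +0.86 − (−0.26) = +1.12 V with n = 2.
From the Nernst equation, log Q = n(E° − E)/0.0592 = 2·(+1.12 − (+1.126))/0.0592 = −0.203.
For Hg2+(aq) + Ni(s) → Hg(l) + Ni2+(aq), the reaction quotient is Q = [Ni2+(aq)] / [Hg2+(aq)].
Substituting the known concentrations and solving, log [Hg2+(aq)] = −1.377 and [Hg2+(aq)] = 0.042 M.

0.042 M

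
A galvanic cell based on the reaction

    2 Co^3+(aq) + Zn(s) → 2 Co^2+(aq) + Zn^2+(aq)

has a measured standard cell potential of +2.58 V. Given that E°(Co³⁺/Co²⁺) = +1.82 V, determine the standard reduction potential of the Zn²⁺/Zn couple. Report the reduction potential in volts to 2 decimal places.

In the reaction as written the Co³⁺/Co²⁺ couple is reduced (cathode) and Zn²⁺/Zn is oxidized (anode), so E°cell = E°(Co³⁺/Co²⁺) − E°(Zn²⁺/Zn).
E°(Zn²⁺/Zn) = E°(cathode) − E°cell = +1.82 − (+2.58) = −0.76 V.

−0.76 V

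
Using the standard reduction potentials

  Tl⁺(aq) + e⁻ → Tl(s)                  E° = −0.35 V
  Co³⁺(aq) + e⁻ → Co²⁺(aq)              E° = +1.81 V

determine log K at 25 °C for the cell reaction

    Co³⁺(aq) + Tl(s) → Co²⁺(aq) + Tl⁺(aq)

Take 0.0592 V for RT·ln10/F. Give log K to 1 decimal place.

The Co³⁺/Co²⁺ couple is reduced (cathode); E°cell = +1.81 − (−0.35) = +2.16 V with n = 1.
At equilibrium E = 0, so log K = nE°cell / 0.0592 = (1)(+2.16) / 0.0592 = 36.5.

log K = 36.5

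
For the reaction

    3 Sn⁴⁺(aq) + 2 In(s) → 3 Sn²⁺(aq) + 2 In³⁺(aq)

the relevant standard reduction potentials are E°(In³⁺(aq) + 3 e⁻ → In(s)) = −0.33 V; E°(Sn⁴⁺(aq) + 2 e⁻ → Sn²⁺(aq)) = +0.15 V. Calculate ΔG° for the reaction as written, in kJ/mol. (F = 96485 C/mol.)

In the reaction as written Sn⁴⁺(aq) is reduced, so the Sn⁴⁺/Sn²⁺ couple is the cathode and In³⁺/In is the anode.
E°cell = +0.15 − (−0.33) = +0.48 V; balancing electrons gives n = 6.
ΔG° = −nFE°cell = −(6)(96485)(+0.48) J/mol = −278 kJ/mol.

−278 kJ/mol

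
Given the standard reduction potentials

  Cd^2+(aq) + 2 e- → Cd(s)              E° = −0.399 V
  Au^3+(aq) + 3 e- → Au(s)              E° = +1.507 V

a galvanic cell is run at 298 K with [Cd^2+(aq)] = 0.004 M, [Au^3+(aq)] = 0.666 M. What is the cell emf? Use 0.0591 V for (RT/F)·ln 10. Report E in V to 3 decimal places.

+1.973 V

Au³⁺/Au is reduced (cathode, E° = +1.507 V) and Cd²⁺/Cd is oxidized (anode).
The standard potential is +1.507 − (−0.399) = +1.906 V and the balanced reaction transfers n = 6 electrons.
For the overall reaction 2 Au^3+(aq) + 3 Cd(s) → 2 Au(s) + 3 Cd^2+(aq), Q = [Cd^2+(aq)]^3 / [Au^3+(aq)]^2 = 1.44×10^−7, giving log Q = −6.841.
By the Nernst equation, E = +1.906 − (0.0591/6)·(−6.841) = +1.973 V.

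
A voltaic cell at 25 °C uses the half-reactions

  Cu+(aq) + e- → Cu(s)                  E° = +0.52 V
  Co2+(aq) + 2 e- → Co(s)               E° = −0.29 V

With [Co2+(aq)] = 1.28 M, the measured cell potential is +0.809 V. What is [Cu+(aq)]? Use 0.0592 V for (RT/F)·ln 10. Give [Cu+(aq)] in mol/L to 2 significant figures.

1.1 M

With Cu⁺/Cu at the cathode and Co²⁺/Co at the anode, E°cell = +0.52 − (−0.29) = +0.81 V (n = 2).
Rearranging E = E° − (0.0592/n)·log Q gives log Q = 2(+0.81 − (+0.809))/0.0592 = 0.034.
For 2 Cu+(aq) + Co(s) → 2 Cu(s) + Co2+(aq), the reaction quotient is Q = [Co2+(aq)] / [Cu+(aq)]^2.
Substituting the known concentrations and solving, log [Cu+(aq)] = 0.037 and [Cu+(aq)] = 1.1 M.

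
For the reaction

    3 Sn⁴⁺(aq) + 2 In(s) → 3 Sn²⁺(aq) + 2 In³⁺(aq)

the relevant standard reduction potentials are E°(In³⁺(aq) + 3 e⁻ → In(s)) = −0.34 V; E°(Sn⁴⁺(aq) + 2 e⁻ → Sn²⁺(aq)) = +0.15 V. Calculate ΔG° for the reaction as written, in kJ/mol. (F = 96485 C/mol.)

−284 kJ/mol

In the reaction as written Sn⁴⁺(aq) is reduced, so the Sn⁴⁺/Sn²⁺ couple is the cathode and In³⁺/In is the anode.
E°cell = +0.15 − (−0.34) = +0.49 V; balancing electrons gives n = 6.
ΔG° = −nFE°cell = −(6)(96485)(+0.49) J/mol = −284 kJ/mol.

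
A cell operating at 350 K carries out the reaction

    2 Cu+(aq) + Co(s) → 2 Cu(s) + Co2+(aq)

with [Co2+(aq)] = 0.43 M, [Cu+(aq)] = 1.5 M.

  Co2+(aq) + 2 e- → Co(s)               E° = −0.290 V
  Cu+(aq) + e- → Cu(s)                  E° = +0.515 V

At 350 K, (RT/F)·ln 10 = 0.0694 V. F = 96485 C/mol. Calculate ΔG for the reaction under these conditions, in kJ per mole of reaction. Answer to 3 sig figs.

E°cell = +0.515 − (−0.290) = +0.805 V; the balanced reaction transfers n = 2 electrons.
Here Q = [Co2+(aq)] / [Cu+(aq)]^2 = 0.191 (log Q = −0.719), giving E = +0.805 − (0.0694/2)·(−0.719) = +0.8299 V.
Then ΔG = −nFE = −2 × 96485 × +0.8299 J/mol = −160 kJ/mol.

−160 kJ/mol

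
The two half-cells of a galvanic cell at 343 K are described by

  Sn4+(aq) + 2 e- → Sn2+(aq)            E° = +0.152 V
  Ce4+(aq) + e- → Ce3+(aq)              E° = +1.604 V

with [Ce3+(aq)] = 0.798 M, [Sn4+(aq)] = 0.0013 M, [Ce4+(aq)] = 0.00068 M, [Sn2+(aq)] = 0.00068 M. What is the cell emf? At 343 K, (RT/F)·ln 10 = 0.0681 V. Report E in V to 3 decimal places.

Since E°(Ce⁴⁺/Ce³⁺) > E°(Sn⁴⁺/Sn²⁺), Ce⁴⁺/Ce³⁺ serves as the cathode.
The standard potential is +1.604 − (+0.152) = +1.452 V and the balanced reaction transfers n = 2 electrons.
For the overall reaction 2 Ce4+(aq) + Sn2+(aq) → 2 Ce3+(aq) + Sn4+(aq), Q = ([Ce3+(aq)]^2·[Sn4+(aq)]) / ([Ce4+(aq)]^2·[Sn2+(aq)]) = 2.63×10^6, giving log Q = 6.420.
Applying E = E° − (RT ln10/nF)·log Q gives +1.452 − (0.0681/2)(6.420) = +1.233 V.

+1.233 V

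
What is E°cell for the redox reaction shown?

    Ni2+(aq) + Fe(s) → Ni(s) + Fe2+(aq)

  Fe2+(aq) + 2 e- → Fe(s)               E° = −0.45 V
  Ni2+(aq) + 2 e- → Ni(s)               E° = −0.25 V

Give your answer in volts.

+0.20 V

Ni2+(aq) gains electrons, so the Ni²⁺/Ni couple is the cathode; the Fe²⁺/Fe couple is the anode.
E°cell = E°(cathode) − E°(anode) = −0.25 − (−0.45) = +0.20 V.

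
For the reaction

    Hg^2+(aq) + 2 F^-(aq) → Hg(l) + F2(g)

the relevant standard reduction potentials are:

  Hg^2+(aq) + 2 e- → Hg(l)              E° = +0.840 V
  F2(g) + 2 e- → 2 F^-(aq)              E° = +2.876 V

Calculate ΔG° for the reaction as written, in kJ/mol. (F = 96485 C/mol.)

In the reaction as written Hg^2+(aq) is reduced, so the Hg²⁺/Hg couple is the cathode and F₂/F⁻ is the anode.
E°cell = +0.840 − (+2.876) = −2.036 V; balancing electrons gives n = 2.
ΔG° = −nFE°cell = −(2)(96485)(−2.036) J/mol = +393 kJ/mol.

+393 kJ/mol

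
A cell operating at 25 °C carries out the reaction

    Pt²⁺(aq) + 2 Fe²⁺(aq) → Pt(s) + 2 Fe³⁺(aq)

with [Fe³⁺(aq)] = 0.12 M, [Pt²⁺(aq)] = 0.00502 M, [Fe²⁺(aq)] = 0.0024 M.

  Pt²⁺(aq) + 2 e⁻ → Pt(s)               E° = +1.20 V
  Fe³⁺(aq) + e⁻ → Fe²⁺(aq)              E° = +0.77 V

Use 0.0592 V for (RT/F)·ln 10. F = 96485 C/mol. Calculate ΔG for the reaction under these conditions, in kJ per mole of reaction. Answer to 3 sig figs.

−50.4 kJ/mol

The standard cell potential is +1.20 − (+0.77) = +0.43 V, with n = 2 electrons in the balanced equation.
The reaction quotient is [Fe³⁺(aq)]^2 / ([Pt²⁺(aq)]·[Fe²⁺(aq)]^2) = 4.98×10^5; by Nernst, E = +0.43 − (0.0592/2)(5.697) = +0.2614 V.
Then ΔG = −nFE = −2 × 96485 × +0.2614 J/mol = −50.4 kJ/mol.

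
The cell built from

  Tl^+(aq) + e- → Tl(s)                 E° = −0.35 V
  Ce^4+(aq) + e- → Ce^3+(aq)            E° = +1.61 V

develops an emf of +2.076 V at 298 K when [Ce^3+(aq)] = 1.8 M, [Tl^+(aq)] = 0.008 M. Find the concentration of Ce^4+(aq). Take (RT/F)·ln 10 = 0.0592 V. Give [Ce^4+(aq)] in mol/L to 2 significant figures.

1.3 M

The Ce⁴⁺/Ce³⁺ couple has the larger reduction potential, so it is the cathode: E°cell = +1.61 − (−0.35) = +1.96 V and n = 1.
Rearranging E = E° − (0.0592/n)·log Q gives log Q = 1(+1.96 − (+2.076))/0.0592 = −1.959.
For Ce^4+(aq) + Tl(s) → Ce^3+(aq) + Tl^+(aq), the reaction quotient is Q = ([Ce^3+(aq)]·[Tl^+(aq)]) / [Ce^4+(aq)].
Substituting the known concentrations and solving, log [Ce^4+(aq)] = 0.117 and [Ce^4+(aq)] = 1.3 M.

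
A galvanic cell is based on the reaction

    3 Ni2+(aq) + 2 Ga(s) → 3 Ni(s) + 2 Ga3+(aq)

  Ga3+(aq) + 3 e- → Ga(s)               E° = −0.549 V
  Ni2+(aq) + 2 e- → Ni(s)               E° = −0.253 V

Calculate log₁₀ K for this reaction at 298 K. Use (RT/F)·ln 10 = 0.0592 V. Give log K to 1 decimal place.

The Ni²⁺/Ni couple is reduced (cathode); E°cell = −0.253 − (−0.549) = +0.296 V with n = 6.
At equilibrium E = 0, so log K = nE°cell / 0.0592 = (6)(+0.296) / 0.0592 = 30.0.

log K = 30.0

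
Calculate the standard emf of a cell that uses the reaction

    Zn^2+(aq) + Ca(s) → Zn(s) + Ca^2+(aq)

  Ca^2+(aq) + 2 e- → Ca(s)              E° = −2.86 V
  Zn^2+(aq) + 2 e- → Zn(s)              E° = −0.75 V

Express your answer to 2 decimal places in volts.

+2.11 V

In the reaction as written, Zn^2+(aq) is reduced (cathode) and Ca^2+(aq) is produced by oxidation at the anode.
E°cell = E°(cathode) − E°(anode) = −0.75 − (−2.86) = +2.11 V.
The positive value indicates the reaction is spontaneous as written.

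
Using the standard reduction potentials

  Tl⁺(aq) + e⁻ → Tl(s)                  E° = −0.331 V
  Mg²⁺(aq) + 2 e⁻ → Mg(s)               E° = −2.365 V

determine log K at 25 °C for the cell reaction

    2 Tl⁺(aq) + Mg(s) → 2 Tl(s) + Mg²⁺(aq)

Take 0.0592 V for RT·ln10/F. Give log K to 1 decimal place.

The Tl⁺/Tl couple is reduced (cathode); E°cell = −0.331 − (−2.365) = +2.034 V with n = 2.
At equilibrium E = 0, so log K = nE°cell / 0.0592 = (2)(+2.034) / 0.0592 = 68.7.

log K = 68.7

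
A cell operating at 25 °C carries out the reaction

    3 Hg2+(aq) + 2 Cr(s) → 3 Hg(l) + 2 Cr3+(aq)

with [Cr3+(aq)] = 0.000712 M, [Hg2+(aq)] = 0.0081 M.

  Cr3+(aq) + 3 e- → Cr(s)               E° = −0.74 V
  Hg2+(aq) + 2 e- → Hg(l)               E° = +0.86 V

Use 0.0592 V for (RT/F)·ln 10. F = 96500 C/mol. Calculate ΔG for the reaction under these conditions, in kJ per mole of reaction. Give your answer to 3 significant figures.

E°cell = +0.86 − (−0.74) = +1.60 V; the balanced reaction transfers n = 6 electrons.
Q = [Cr3+(aq)]^2 / [Hg2+(aq)]^3 = 0.954, so log Q = −0.020 and E = +1.60 − (0.0592/6)(−0.020) = +1.6002 V.
Then ΔG = −nFE = −6 × 96500 × +1.6002 J/mol = −927 kJ/mol.

−927 kJ/mol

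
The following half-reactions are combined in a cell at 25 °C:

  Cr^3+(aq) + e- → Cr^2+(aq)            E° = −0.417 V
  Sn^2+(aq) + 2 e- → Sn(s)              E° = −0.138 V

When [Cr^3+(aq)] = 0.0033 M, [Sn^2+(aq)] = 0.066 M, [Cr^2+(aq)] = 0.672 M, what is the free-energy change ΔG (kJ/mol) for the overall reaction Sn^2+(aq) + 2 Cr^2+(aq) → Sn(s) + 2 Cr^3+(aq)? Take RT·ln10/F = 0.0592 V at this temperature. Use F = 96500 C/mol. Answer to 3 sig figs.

−73.5 kJ/mol

E°cell = −0.138 − (−0.417) = +0.279 V; the balanced reaction transfers n = 2 electrons.
Q = [Cr^3+(aq)]^2 / ([Sn^2+(aq)]·[Cr^2+(aq)]^2) = 0.000365, so log Q = −3.437 and E = +0.279 − (0.0592/2)(−3.437) = +0.3807 V.
Then ΔG = −nFE = −2 × 96500 × +0.3807 J/mol = −73.5 kJ/mol.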